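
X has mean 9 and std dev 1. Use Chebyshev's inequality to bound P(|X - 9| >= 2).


k = 2/1 = 2
Chebyshev: P(|X-mu| >= k*sigma) <= 1/k^2 = 1/2^2 = 1/4

1/4


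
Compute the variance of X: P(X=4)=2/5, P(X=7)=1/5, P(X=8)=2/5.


E[X] = 31/5, E[X^2] = 209/5
Var(X) = E[X^2] - (E[X])^2 = 209/5 - (31/5)^2 = 84/25

84/25


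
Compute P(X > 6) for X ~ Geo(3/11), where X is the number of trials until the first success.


P(X > 6) = P(first 6 trials all fail) = (1-p)^6 = (8/11)^6 = 262144/1771561

262144/1771561


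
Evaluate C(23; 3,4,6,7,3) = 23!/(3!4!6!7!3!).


23! = 25852016738884976640000
Denominator: 3!=6 * 4!=24 * 6!=720 * 7!=5040 * 3!=6
Coefficient = 25852016738884976640000 / 3135283200 = 8245512475200

8245512475200


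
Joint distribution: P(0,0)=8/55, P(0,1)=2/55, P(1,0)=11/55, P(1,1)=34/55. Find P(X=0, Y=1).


Read from table: P(X=0, Y=1) = 2/55

2/55


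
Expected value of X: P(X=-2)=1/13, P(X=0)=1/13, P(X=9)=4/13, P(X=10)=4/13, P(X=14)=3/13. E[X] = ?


E[X] = sum(x * P(x))
= -2*1/13 + 0*1/13 + 9*4/13 + 10*4/13 + 14*3/13
= 116/13

116/13


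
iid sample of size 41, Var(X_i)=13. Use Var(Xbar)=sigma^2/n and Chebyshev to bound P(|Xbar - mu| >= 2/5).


Var(Xbar) = Var(X)/n = 13/41
Chebyshev: P(|Xbar-mu| >= 2/5) <= Var(Xbar)/(2/5)^2 = (13/41)/(4/25) = 325/164
Bound exceeds 1, so trivial bound: 1

1


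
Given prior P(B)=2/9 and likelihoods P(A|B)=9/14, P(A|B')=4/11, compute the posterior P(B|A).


P(A) = P(A|B)P(B) + P(A|B')P(B') = 9/14*2/9 + 4/11*7/9 = 295/693
P(B|A) = P(A|B)P(B)/P(A) = (1/7)/(295/693) = 99/295

99/295


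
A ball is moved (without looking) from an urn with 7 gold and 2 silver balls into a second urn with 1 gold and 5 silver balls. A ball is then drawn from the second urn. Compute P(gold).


P(transfer gold) = 7/9; P(transfer silver) = 2/9
If gold transferred: Urn II has 2 gold of 7, so P(gold|gold moved) = 2/7
If silver transferred: Urn II has 1 gold of 7, so P(gold|silver moved) = 1/7
By total probability: P(gold) = 7/9*2/7 + 2/9*1/7 = 16/63

16/63


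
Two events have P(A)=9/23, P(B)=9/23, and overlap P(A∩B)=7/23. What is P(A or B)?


P(A∪B) = P(A) + P(B) - P(A∩B)
= 9/23 + 9/23 - 7/23 = 11/23

11/23


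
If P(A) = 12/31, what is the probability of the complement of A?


P(A') = 1 - P(A) = 1 - 12/31 = 19/31

19/31


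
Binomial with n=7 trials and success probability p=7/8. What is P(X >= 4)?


P(X>=4) = P(X=4) + P(X=5) + P(X=6) + P(X=7)
= 84035/2097152 + 352947/2097152 + 823543/2097152 + 823543/2097152
= 521017/524288

521017/524288


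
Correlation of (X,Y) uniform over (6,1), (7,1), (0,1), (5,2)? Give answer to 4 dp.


Cov(X,Y) = 0.1250, Var(X) = 7.2500, Var(Y) = 0.1875
rho = Cov/(sqrt(VarX)*sqrt(VarY)) = 0.1072

0.1072


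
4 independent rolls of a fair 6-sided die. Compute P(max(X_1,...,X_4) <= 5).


P(max <= 5) = P(all X_i <= 5) = (P(X_1 <= 5))^4
= (5/6)^4 = 625/1296

625/1296


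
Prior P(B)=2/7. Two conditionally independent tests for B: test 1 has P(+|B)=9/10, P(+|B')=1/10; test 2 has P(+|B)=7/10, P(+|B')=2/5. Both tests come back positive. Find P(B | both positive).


After test 1: P(+) = 9/10*2/7 + 1/10*5/7 = 23/70
P(B|+) = (9/35)/(23/70) = 18/23
After test 2 (use post1 as new prior): P(+) = 7/10*18/23 + 2/5*5/23 = 73/115
P(B|+,+) = (63/115)/(73/115) = 63/73

63/73


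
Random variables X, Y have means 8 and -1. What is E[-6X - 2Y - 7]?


E[-6X - 2Y - 7] = -6*E[X] - 2*E[Y] - 7
= (-6)*(8) + (-2)*(-1) + (-7)
= -48 + 2 - 7 = -53

-53


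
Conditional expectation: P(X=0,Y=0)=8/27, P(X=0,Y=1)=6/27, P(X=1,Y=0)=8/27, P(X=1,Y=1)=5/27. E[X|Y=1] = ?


P(Y=1) = 11/27
E[X|Y=1] = (0*6 + 1*5)/11 = 5/11

5/11


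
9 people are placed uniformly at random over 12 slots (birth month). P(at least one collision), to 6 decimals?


P(all different) = prod((12-i)/12 for i=0..8) = 0.015472
P(at least one match) = 1 - 0.015472 = 0.984528

0.984528


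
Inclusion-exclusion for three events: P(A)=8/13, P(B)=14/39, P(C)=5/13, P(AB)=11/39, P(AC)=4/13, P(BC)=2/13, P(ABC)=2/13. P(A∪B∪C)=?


P(A∪B∪C) = P(A)+P(B)+P(C) - P(AB)-P(AC)-P(BC) + P(ABC)
= 8/13+14/39+5/13 - 11/39-4/13-2/13 + 2/13
= 10/13

10/13


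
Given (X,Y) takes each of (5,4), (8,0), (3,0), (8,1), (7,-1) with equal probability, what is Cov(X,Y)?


E[X]=31/5, E[Y]=4/5, E[XY]=21/5
Cov(X,Y) = E[XY] - E[X]E[Y] = 21/5 - 31/5*4/5 = -19/25

-19/25


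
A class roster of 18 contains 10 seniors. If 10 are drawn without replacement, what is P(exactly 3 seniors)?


P(X=3) = C(10,3)*C(8,7) / C(18,10)
= 120*8 / 43758
= 960/43758 = 160/7293

160/7293


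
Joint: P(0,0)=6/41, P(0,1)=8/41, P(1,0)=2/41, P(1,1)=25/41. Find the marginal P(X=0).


P(X=0) = P(0,0)+P(0,1) = 6/41 + 8/41 = 14/41

14/41


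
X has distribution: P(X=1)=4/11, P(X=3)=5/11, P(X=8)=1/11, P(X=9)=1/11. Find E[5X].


E[5X] = sum(g(x)*P(x))
= 5*4/11 + 15*5/11 + 40*1/11 + 45*1/11
= 180/11

180/11


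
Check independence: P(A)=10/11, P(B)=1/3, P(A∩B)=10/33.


P(A)*P(B) = 10/11*1/3 = 10/33
P(A∩B) = 10/33, which equals P(A)P(B), so independent

Yes, A and B are independent


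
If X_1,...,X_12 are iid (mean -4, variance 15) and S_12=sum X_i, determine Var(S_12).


By independence, Var(S_n) = n*Var(X_1) = 12*15 = 180

180


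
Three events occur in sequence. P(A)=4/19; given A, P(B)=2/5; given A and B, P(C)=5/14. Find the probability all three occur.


P(A∩B∩C) = P(A) * P(B|A) * P(C|A∩B)
= 4/19 * 2/5 * 5/14
= 8/95 * 5/14 = 4/133

4/133


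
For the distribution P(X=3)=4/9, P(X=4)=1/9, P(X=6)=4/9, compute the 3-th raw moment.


E[X^3] = sum(x^3 * P(x))
= 27*4/9 + 64*1/9 + 216*4/9
= 1036/9

1036/9


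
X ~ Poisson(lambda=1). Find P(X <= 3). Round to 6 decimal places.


P(X<=3) = e^(-1)*1^0/0! + e^(-1)*1^1/1! + e^(-1)*1^2/2! + e^(-1)*1^3/3!
≈ 0.3678794412 + 0.3678794412 + 0.1839397206 + 0.0613132402
= 0.9810118432
≈ 0.981012

0.981012


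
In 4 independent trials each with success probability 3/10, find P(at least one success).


P(at least one) = 1 - P(none)
P(none) = (1 - 3/10)^4 = (7/10)^4 = 2401/10000
P(at least one) = 1 - 2401/10000 = 7599/10000

7599/10000


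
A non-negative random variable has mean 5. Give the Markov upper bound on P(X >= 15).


Markov: P(X >= a) <= E[X]/a
P(X >= 15) <= 5/15 = 1/3

1/3


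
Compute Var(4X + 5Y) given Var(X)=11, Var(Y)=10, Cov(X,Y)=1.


Var(4X + 5Y) = 4^2*Var(X) + 5^2*Var(Y) + 2*4*5*Cov(X,Y)
= 16*11 + 25*10 + 40*1
= 176 + 250 + 40 = 466

466


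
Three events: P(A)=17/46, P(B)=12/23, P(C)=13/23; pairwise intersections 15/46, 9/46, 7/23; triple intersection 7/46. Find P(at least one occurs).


P(A∪B∪C) = P(A)+P(B)+P(C) - P(AB)-P(AC)-P(BC) + P(ABC)
= 17/46+12/23+13/23 - 15/46-9/46-7/23 + 7/46
= 18/23

18/23


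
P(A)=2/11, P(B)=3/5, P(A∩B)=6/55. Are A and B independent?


P(A)*P(B) = 2/11*3/5 = 6/55
P(A∩B) = 6/55, which equals P(A)P(B), so independent

Yes, A and B are independent


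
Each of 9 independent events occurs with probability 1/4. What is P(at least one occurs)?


P(at least one) = 1 - P(none)
P(none) = (1 - 1/4)^9 = (3/4)^9 = 19683/262144
P(at least one) = 1 - 19683/262144 = 242461/262144

242461/262144


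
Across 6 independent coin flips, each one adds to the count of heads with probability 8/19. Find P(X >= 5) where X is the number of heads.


P(X>=5) = P(X=5) + P(X=6)
= 2162688/47045881 + 262144/47045881
= 2424832/47045881

2424832/47045881


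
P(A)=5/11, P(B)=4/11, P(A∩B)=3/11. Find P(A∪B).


P(A∪B) = P(A) + P(B) - P(A∩B)
= 5/11 + 4/11 - 3/11 = 6/11

6/11


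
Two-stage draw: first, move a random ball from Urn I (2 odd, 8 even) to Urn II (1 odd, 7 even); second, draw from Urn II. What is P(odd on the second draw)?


P(transfer odd) = 2/10 = 1/5; P(transfer even) = 4/5
If odd transferred: Urn II has 2 odd of 9, so P(odd|odd moved) = 2/9
If even transferred: Urn II has 1 odd of 9, so P(odd|even moved) = 1/9
By total probability: P(odd) = 1/5*2/9 + 4/5*1/9 = 2/15

2/15


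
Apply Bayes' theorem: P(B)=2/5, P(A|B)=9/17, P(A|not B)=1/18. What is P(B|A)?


P(A) = P(A|B)P(B) + P(A|B')P(B') = 9/17*2/5 + 1/18*3/5 = 25/102
P(B|A) = P(A|B)P(B)/P(A) = (18/85)/(25/102) = 108/125

108/125


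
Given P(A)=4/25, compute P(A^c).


P(A') = 1 - P(A) = 1 - 4/25 = 21/25

21/25


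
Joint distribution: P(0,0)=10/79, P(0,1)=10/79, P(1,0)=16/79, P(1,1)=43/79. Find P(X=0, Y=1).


Read from table: P(X=0, Y=1) = 10/79

10/79


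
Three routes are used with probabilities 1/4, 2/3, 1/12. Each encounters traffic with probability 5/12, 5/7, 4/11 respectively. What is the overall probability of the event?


P(A) = P(A|B1)P(B1) + P(A|B2)P(B2) + P(A|B3)P(B3)
= 5/12*1/4 + 5/7*2/3 + 4/11*1/12
= 5/48 + 10/21 + 1/33 = 2257/3696

2257/3696


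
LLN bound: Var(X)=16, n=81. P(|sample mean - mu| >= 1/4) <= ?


Var(Xbar) = Var(X)/n = 16/81
Chebyshev: P(|Xbar-mu| >= 1/4) <= Var(Xbar)/(1/4)^2 = (16/81)/(1/16) = 256/81
Bound exceeds 1, so trivial bound: 1

1


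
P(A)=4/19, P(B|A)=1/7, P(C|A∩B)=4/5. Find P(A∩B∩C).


P(A∩B∩C) = P(A) * P(B|A) * P(C|A∩B)
= 4/19 * 1/7 * 4/5
= 4/133 * 4/5 = 16/665

16/665


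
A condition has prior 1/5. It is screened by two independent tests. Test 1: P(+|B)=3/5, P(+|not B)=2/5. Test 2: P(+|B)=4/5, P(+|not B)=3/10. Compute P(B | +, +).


After test 1: P(+) = 3/5*1/5 + 2/5*4/5 = 11/25
P(B|+) = (3/25)/(11/25) = 3/11
After test 2 (use post1 as new prior): P(+) = 4/5*3/11 + 3/10*8/11 = 24/55
P(B|+,+) = (12/55)/(24/55) = 1/2

1/2


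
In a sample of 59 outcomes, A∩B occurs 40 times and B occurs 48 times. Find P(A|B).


P(A|B) = P(A∩B)/P(B) = (40/59)/(48/59) = 40/48 = 5/6

5/6


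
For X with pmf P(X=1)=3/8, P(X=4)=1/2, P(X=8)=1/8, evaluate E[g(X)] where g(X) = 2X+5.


E[2X+5] = sum(g(x)*P(x))
= 7*3/8 + 13*1/2 + 21*1/8
= 47/4

47/4


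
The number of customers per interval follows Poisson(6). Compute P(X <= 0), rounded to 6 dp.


P(X<=0) = e^(-6)*6^0/0!
≈ 0.0024787522
≈ 0.002479

0.002479


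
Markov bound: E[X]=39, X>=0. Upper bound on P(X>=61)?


Markov: P(X >= a) <= E[X]/a
P(X >= 61) <= 39/61

39/61


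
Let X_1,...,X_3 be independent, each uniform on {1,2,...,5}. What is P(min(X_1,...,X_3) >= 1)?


P(min >= 1) = P(all X_i >= 1) = (P(X_1 >= 1))^3
= (5/5)^3 = 1^3 = 1

1


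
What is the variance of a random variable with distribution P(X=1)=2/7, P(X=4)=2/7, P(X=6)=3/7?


E[X] = 4, E[X^2] = 142/7
Var(X) = E[X^2] - (E[X])^2 = 142/7 - (4)^2 = 30/7

30/7


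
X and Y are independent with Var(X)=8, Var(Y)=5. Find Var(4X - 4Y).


Independence => Cov(X,Y)=0
Var(4X - 4Y) = 4^2*Var(X) + (-4)^2*Var(Y)
= 16*8 + 16*5 = 208

208


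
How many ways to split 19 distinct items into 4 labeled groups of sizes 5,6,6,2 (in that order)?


19! = 121645100408832000
Denominator: 5!=120 * 6!=720 * 6!=720 * 2!=2
Coefficient = 121645100408832000 / 124416000 = 977728752

977728752


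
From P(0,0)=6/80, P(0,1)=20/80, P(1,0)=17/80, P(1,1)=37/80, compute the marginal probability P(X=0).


P(X=0) = P(0,0)+P(0,1) = 6/80 + 20/80 = 26/80 = 13/40

13/40


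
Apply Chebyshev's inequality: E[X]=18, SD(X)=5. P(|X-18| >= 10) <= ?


k = 10/5 = 2
Chebyshev: P(|X-mu| >= k*sigma) <= 1/k^2 = 1/2^2 = 1/4

1/4


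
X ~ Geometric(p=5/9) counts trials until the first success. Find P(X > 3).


P(X > 3) = P(first 3 trials all fail) = (1-p)^3 = (4/9)^3 = 64/729

64/729


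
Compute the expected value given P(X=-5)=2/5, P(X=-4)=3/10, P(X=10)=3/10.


E[X] = sum(x * P(x))
= -5*2/5 - 4*3/10 + 10*3/10
= -1/5

-1/5


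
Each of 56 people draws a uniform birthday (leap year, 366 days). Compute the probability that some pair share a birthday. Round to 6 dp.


P(all different) = prod((366-i)/366 for i=0..55) = 0.011818
P(at least one match) = 1 - 0.011818 = 0.988182

0.988182


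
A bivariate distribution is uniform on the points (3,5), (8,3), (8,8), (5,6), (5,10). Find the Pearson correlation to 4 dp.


Cov(X,Y) = -0.5200, Var(X) = 3.7600, Var(Y) = 5.8400
rho = Cov/(sqrt(VarX)*sqrt(VarY)) = -0.1110

-0.1110


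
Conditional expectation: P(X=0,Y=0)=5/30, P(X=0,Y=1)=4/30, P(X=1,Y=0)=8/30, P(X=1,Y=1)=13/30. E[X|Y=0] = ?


P(Y=0) = 13/30
E[X|Y=0] = (0*5 + 1*8)/13 = 8/13

8/13


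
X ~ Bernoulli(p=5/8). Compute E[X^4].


For Bernoulli: X in {0,1}
E[X^4] = 0^4*(1-5/8) + 1^4*5/8 = 5/8

5/8


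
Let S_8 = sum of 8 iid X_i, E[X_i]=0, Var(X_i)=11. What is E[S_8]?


E[S_n] = n*E[X_1] = 8*0 = 0

0


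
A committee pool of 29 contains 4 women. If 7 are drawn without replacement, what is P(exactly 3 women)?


P(X=3) = C(4,3)*C(25,4) / C(29,7)
= 4*12650 / 1560780
= 50600/1560780 = 110/3393

110/3393


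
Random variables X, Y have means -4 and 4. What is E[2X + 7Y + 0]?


E[2X + 7Y + 0] = 2*E[X] + 7*E[Y] + 0
= (2)*(-4) + (7)*(4) + (0)
= -8 + 28 + 0 = 20

20


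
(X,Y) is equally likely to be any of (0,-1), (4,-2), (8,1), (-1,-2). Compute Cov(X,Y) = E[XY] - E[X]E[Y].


E[X]=11/4, E[Y]=-1, E[XY]=1/2
Cov(X,Y) = E[XY] - E[X]E[Y] = 1/2 - 11/4*-1 = 13/4

13/4


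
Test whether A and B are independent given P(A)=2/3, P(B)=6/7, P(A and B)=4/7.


P(A)*P(B) = 2/3*6/7 = 4/7
P(A∩B) = 4/7, which equals P(A)P(B), so independent

Yes, A and B are independent


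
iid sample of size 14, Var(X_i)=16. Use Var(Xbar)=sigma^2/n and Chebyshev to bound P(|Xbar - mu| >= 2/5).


Var(Xbar) = Var(X)/n = 16/14
Chebyshev: P(|Xbar-mu| >= 2/5) <= Var(Xbar)/(2/5)^2 = (8/7)/(4/25) = 50/7
Bound exceeds 1, so trivial bound: 1

1


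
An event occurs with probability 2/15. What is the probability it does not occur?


P(A') = 1 - P(A) = 1 - 2/15 = 13/15

13/15


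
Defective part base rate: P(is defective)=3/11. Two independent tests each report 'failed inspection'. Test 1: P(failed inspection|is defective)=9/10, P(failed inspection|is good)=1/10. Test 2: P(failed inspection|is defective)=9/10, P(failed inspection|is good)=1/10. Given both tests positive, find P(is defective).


After test 1: P(+) = 9/10*3/11 + 1/10*8/11 = 7/22
P(B|+) = (27/110)/(7/22) = 27/35
After test 2 (use post1 as new prior): P(+) = 9/10*27/35 + 1/10*8/35 = 251/350
P(B|+,+) = (243/350)/(251/350) = 243/251

243/251


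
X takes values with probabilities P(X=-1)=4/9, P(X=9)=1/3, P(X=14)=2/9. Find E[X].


E[X] = sum(x * P(x))
= -1*4/9 + 9*1/3 + 14*2/9
= 17/3

17/3


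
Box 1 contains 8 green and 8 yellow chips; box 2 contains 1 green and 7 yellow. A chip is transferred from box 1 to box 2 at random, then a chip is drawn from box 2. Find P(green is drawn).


P(transfer green) = 8/16 = 1/2; P(transfer yellow) = 1/2
If green transferred: Urn II has 2 green of 9, so P(green|green moved) = 2/9
If yellow transferred: Urn II has 1 green of 9, so P(green|yellow moved) = 1/9
By total probability: P(green) = 1/2*2/9 + 1/2*1/9 = 1/6

1/6


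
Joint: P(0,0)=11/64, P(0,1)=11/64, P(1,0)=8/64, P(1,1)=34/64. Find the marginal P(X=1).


P(X=1) = P(1,0)+P(1,1) = 8/64 + 34/64 = 42/64 = 21/32

21/32


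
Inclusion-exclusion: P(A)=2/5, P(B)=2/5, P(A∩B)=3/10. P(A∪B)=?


P(A∪B) = P(A) + P(B) - P(A∩B)
= 2/5 + 2/5 - 3/10 = 1/2

1/2


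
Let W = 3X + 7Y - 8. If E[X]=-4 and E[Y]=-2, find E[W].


E[3X + 7Y - 8] = 3*E[X] + 7*E[Y] - 8
= (3)*(-4) + (7)*(-2) + (-8)
= -12 - 14 - 8 = -34

-34


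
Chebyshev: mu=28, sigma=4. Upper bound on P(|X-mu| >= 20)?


k = 20/4 = 5
Chebyshev: P(|X-mu| >= k*sigma) <= 1/k^2 = 1/5^2 = 1/25

1/25


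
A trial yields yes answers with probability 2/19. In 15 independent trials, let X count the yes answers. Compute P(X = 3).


P(X=3) = C(15,3) * p^3 * (1-p)^12
= 455 * 8/6859 * 582622237229761/2213314919066161
= 2120744943516330040/15181127029874798299

2120744943516330040/15181127029874798299


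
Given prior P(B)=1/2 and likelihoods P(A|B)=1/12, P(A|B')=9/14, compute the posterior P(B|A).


P(A) = P(A|B)P(B) + P(A|B')P(B') = 1/12*1/2 + 9/14*1/2 = 61/168
P(B|A) = P(A|B)P(B)/P(A) = (1/24)/(61/168) = 7/61

7/61


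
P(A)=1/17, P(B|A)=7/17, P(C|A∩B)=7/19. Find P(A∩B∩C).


P(A∩B∩C) = P(A) * P(B|A) * P(C|A∩B)
= 1/17 * 7/17 * 7/19
= 7/289 * 7/19 = 49/5491

49/5491


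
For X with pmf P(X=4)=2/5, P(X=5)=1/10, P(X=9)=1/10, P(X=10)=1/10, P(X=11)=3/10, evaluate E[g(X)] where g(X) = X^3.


E[X^3] = sum(g(x)*P(x))
= 64*2/5 + 125*1/10 + 729*1/10 + 1000*1/10 + 1331*3/10
= 6103/10

6103/10


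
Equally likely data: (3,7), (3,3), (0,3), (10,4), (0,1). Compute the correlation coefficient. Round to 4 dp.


Cov(X,Y) = 2.4800, Var(X) = 13.3600, Var(Y) = 3.8400
rho = Cov/(sqrt(VarX)*sqrt(VarY)) = 0.3462

0.3462


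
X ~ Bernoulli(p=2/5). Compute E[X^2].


For Bernoulli: X in {0,1}
E[X^2] = 0^2*(1-2/5) + 1^2*2/5 = 2/5

2/5


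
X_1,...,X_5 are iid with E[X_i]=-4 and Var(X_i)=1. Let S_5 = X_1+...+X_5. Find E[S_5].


E[S_n] = n*E[X_1] = 5*-4 = -20

-20


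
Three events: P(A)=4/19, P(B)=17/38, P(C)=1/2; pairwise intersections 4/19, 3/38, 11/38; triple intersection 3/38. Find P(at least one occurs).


P(A∪B∪C) = P(A)+P(B)+P(C) - P(AB)-P(AC)-P(BC) + P(ABC)
= 4/19+17/38+1/2 - 4/19-3/38-11/38 + 3/38
= 25/38

25/38


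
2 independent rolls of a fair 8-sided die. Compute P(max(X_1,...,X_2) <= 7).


P(max <= 7) = P(all X_i <= 7) = (P(X_1 <= 7))^2
= (7/8)^2 = 49/64

49/64


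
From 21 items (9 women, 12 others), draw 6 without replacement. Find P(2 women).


P(X=2) = C(9,2)*C(12,4) / C(21,6)
= 36*495 / 54264
= 17820/54264 = 1485/4522

1485/4522


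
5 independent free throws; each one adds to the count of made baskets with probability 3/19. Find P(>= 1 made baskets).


P(at least one) = 1 - P(none)
P(none) = (1 - 3/19)^5 = (16/19)^5 = 1048576/2476099
P(at least one) = 1 - 1048576/2476099 = 1427523/2476099

1427523/2476099


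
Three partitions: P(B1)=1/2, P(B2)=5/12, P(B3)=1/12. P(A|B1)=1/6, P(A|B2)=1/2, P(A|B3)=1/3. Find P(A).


P(A) = P(A|B1)P(B1) + P(A|B2)P(B2) + P(A|B3)P(B3)
= 1/6*1/2 + 1/2*5/12 + 1/3*1/12
= 1/12 + 5/24 + 1/36 = 23/72

23/72


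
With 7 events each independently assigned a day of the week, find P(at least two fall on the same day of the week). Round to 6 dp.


P(all different) = prod((7-i)/7 for i=0..6) = 0.006120
P(at least one match) = 1 - 0.006120 = 0.993880

0.993880


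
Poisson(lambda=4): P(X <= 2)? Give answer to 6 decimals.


P(X<=2) = e^(-4)*4^0/0! + e^(-4)*4^1/1! + e^(-4)*4^2/2!
≈ 0.0183156389 + 0.0732625556 + 0.1465251111
= 0.2381033056
≈ 0.238103

0.238103


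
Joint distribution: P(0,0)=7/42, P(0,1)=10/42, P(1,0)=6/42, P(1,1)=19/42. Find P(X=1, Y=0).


Read from table: P(X=1, Y=0) = 6/42 = 1/7

1/7


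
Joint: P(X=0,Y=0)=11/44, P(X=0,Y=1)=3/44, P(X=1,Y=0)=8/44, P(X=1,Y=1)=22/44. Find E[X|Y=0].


P(Y=0) = 19/44
E[X|Y=0] = (0*11 + 1*8)/19 = 8/19

8/19


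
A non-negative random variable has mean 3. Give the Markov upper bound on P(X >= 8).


Markov: P(X >= a) <= E[X]/a
P(X >= 8) <= 3/8

3/8


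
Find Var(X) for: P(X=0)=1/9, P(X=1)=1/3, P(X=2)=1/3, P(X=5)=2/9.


E[X] = 19/9, E[X^2] = 65/9
Var(X) = E[X^2] - (E[X])^2 = 65/9 - (19/9)^2 = 224/81

224/81


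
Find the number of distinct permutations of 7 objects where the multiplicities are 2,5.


7! = 5040
Denominator: 2!=2 * 5!=120
Coefficient = 5040 / 240 = 21

21


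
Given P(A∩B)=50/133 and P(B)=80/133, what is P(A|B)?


P(A|B) = P(A∩B)/P(B) = (50/133)/(80/133) = 50/80 = 5/8

5/8


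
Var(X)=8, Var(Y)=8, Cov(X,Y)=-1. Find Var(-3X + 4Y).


Var(-3X + 4Y) = (-3)^2*Var(X) + 4^2*Var(Y) + 2*(-3)*4*Cov(X,Y)
= 9*8 + 16*8 - 24*(-1)
= 72 + 128 + 24 = 224

224


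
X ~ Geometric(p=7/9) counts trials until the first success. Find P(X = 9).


P(X=9) = (1-p)^8 * p = (2/9)^8 * 7/9
= 256/43046721 * 7/9 = 1792/387420489

1792/387420489


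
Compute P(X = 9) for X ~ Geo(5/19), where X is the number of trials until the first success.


P(X=9) = (1-p)^8 * p = (14/19)^8 * 5/19
= 1475789056/16983563041 * 5/19 = 7378945280/322687697779

7378945280/322687697779


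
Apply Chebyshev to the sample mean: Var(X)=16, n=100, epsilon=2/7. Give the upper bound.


Var(Xbar) = Var(X)/n = 16/100
Chebyshev: P(|Xbar-mu| >= 2/7) <= Var(Xbar)/(2/7)^2 = (4/25)/(4/49) = 49/25
Bound exceeds 1, so trivial bound: 1

1


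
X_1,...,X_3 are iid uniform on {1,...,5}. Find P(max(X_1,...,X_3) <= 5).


P(max <= 5) = P(all X_i <= 5) = (P(X_1 <= 5))^3
= (5/5)^3 = 1^3 = 1

1


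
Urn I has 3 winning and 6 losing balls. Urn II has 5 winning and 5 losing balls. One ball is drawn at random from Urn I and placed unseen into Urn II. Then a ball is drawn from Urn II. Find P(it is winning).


P(transfer winning) = 3/9 = 1/3; P(transfer losing) = 2/3
If winning transferred: Urn II has 6 winning of 11, so P(winning|winning moved) = 6/11
If losing transferred: Urn II has 5 winning of 11, so P(winning|losing moved) = 5/11
By total probability: P(winning) = 1/3*6/11 + 2/3*5/11 = 16/33

16/33


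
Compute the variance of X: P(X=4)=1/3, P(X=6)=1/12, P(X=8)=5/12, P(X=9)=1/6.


E[X] = 20/3, E[X^2] = 97/2
Var(X) = E[X^2] - (E[X])^2 = 97/2 - (20/3)^2 = 73/18

73/18


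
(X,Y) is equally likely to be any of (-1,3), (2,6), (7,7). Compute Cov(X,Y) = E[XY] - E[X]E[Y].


E[X]=8/3, E[Y]=16/3, E[XY]=58/3
Cov(X,Y) = E[XY] - E[X]E[Y] = 58/3 - 8/3*16/3 = 46/9

46/9


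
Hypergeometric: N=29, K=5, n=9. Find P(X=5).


P(X=5) = C(5,5)*C(24,4) / C(29,9)
= 1*10626 / 10015005
= 10626/10015005 = 2/1885

2/1885


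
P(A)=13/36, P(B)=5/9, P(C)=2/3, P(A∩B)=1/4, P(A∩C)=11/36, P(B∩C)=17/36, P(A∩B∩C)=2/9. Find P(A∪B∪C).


P(A∪B∪C) = P(A)+P(B)+P(C) - P(AB)-P(AC)-P(BC) + P(ABC)
= 13/36+5/9+2/3 - 1/4-11/36-17/36 + 2/9
= 7/9

7/9


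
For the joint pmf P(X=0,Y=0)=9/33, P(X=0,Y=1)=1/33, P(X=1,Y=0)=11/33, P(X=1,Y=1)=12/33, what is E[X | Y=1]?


P(Y=1) = 13/33
E[X|Y=1] = (0*1 + 1*12)/13 = 12/13

12/13


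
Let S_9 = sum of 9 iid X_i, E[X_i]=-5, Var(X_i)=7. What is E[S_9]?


E[S_n] = n*E[X_1] = 9*-5 = -45

-45


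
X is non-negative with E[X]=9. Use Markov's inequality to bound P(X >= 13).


Markov: P(X >= a) <= E[X]/a
P(X >= 13) <= 9/13

9/13


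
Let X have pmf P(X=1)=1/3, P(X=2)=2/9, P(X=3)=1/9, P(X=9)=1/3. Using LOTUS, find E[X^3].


E[X^3] = sum(g(x)*P(x))
= 1*1/3 + 8*2/9 + 27*1/9 + 729*1/3
= 2233/9

2233/9


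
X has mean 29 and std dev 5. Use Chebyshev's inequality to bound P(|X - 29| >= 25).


k = 25/5 = 5
Chebyshev: P(|X-mu| >= k*sigma) <= 1/k^2 = 1/5^2 = 1/25

1/25


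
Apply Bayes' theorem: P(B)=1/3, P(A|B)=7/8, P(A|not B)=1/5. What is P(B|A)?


P(A) = P(A|B)P(B) + P(A|B')P(B') = 7/8*1/3 + 1/5*2/3 = 17/40
P(B|A) = P(A|B)P(B)/P(A) = (7/24)/(17/40) = 35/51

35/51


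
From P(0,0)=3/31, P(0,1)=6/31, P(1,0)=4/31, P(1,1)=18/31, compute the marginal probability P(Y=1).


P(Y=1) = P(0,1)+P(1,1) = 6/31 + 18/31 = 24/31

24/31


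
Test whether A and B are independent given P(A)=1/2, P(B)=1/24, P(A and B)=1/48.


P(A)*P(B) = 1/2*1/24 = 1/48
P(A∩B) = 1/48, which equals P(A)P(B), so independent

Yes, A and B are independent


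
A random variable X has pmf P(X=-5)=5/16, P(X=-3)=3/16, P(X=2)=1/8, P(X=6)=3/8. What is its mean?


E[X] = sum(x * P(x))
= -5*5/16 - 3*3/16 + 2*1/8 + 6*3/8
= 3/8

3/8


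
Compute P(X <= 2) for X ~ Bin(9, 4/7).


P(X<=2) = P(X=0) + P(X=1) + P(X=2)
= 19683/40353607 + 236196/40353607 + 1259712/40353607
= 216513/5764801

216513/5764801


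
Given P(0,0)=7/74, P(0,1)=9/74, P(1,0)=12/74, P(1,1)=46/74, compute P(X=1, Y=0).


Read from table: P(X=1, Y=0) = 12/74 = 6/37

6/37


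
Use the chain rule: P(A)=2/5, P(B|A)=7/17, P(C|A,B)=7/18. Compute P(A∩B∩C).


P(A∩B∩C) = P(A) * P(B|A) * P(C|A∩B)
= 2/5 * 7/17 * 7/18
= 14/85 * 7/18 = 49/765

49/765


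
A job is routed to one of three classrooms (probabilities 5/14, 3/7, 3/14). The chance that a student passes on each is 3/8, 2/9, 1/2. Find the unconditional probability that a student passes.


P(A) = P(A|B1)P(B1) + P(A|B2)P(B2) + P(A|B3)P(B3)
= 3/8*5/14 + 2/9*3/7 + 1/2*3/14
= 15/112 + 2/21 + 3/28 = 113/336

113/336


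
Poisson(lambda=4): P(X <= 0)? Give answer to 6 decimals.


P(X<=0) = e^(-4)*4^0/0!
≈ 0.0183156389
≈ 0.018316

0.018316


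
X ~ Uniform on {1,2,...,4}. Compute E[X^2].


E[X^2] = (1/4) * sum(x^2 for x=1..4)
= 30/4 = 15/2

15/2


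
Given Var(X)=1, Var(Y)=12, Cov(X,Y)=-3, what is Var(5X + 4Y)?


Var(5X + 4Y) = 5^2*Var(X) + 4^2*Var(Y) + 2*5*4*Cov(X,Y)
= 25*1 + 16*12 + 40*(-3)
= 25 + 192 - 120 = 97

97


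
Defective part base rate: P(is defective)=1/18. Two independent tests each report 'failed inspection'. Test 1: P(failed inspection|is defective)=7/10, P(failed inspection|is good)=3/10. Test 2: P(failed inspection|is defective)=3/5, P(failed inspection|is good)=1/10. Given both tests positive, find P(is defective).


After test 1: P(+) = 7/10*1/18 + 3/10*17/18 = 29/90
P(B|+) = (7/180)/(29/90) = 7/58
After test 2 (use post1 as new prior): P(+) = 3/5*7/58 + 1/10*51/58 = 93/580
P(B|+,+) = (21/290)/(93/580) = 14/31

14/31


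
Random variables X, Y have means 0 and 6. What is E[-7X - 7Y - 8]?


E[-7X - 7Y - 8] = -7*E[X] - 7*E[Y] - 8
= (-7)*(0) + (-7)*(6) + (-8)
= 0 - 42 - 8 = -50

-50


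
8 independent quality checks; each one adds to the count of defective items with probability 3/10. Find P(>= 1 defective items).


P(at least one) = 1 - P(none)
P(none) = (1 - 3/10)^8 = (7/10)^8 = 5764801/100000000
P(at least one) = 1 - 5764801/100000000 = 94235199/100000000

94235199/100000000


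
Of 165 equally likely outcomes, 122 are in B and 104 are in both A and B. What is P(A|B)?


P(A|B) = P(A∩B)/P(B) = (104/165)/(122/165) = 104/122 = 52/61

52/61


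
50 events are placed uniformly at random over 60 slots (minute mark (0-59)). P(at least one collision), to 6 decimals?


P(all different) = prod((60-i)/60 for i=0..49) = 0.000000
P(at least one match) = 1 - 0.000000 = 1.000000

1.000000


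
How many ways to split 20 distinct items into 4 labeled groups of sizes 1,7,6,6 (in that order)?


20! = 2432902008176640000
Denominator: 1!=1 * 7!=5040 * 6!=720 * 6!=720
Coefficient = 2432902008176640000 / 2612736000 = 931170240

931170240


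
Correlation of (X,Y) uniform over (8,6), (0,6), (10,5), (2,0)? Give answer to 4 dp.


Cov(X,Y) = 3.2500, Var(X) = 17.0000, Var(Y) = 6.1875
rho = Cov/(sqrt(VarX)*sqrt(VarY)) = 0.3169

0.3169


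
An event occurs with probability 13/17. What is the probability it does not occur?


P(A') = 1 - P(A) = 1 - 13/17 = 4/17

4/17


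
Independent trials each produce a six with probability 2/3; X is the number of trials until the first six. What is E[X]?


For geometric (trials until first success), E[X] = 1/p = 1/(2/3) = 3/2

3/2


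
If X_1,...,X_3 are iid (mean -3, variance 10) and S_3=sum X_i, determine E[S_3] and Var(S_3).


E[S_n] = n*mu = 3*-3 = -9
Var(S_n) = n*sigma^2 = 3*10 = 30

E[S_3]=-9, Var(S_3)=30


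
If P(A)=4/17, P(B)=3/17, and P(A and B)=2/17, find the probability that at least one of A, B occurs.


P(A∪B) = P(A) + P(B) - P(A∩B)
= 4/17 + 3/17 - 2/17 = 5/17

5/17


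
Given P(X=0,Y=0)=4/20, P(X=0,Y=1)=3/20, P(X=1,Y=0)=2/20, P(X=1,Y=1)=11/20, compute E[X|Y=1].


P(Y=1) = 14/20
E[X|Y=1] = (0*3 + 1*11)/14 = 11/14

11/14


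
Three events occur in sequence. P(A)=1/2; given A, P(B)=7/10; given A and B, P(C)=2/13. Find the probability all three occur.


P(A∩B∩C) = P(A) * P(B|A) * P(C|A∩B)
= 1/2 * 7/10 * 2/13
= 7/20 * 2/13 = 7/130

7/130


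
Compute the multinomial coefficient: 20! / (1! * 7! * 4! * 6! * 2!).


20! = 2432902008176640000
Denominator: 1!=1 * 7!=5040 * 4!=24 * 6!=720 * 2!=2
Coefficient = 2432902008176640000 / 174182400 = 13967553600

13967553600


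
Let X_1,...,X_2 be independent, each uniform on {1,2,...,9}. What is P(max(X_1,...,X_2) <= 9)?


P(max <= 9) = P(all X_i <= 9) = (P(X_1 <= 9))^2
= (9/9)^2 = 1^2 = 1

1


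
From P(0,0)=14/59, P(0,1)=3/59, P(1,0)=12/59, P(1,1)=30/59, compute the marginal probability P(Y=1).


P(Y=1) = P(0,1)+P(1,1) = 3/59 + 30/59 = 33/59

33/59


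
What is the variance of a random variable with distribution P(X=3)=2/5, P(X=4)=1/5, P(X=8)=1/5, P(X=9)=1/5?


E[X] = 27/5, E[X^2] = 179/5
Var(X) = E[X^2] - (E[X])^2 = 179/5 - (27/5)^2 = 166/25

166/25


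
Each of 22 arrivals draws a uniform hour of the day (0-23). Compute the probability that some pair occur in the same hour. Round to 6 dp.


P(all different) = prod((24-i)/24 for i=0..21) = 0.000000
P(at least one match) = 1 - 0.000000 = 1.000000

1.000000


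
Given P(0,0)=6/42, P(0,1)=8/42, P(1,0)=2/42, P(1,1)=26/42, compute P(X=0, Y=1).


Read from table: P(X=0, Y=1) = 8/42 = 4/21

4/21


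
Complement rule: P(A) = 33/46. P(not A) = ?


P(A') = 1 - P(A) = 1 - 33/46 = 13/46

13/46


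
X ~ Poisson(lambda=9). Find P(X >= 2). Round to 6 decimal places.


P(X>=2) = 1 - P(X<=1) = 1 - (e^(-9)*9^0/0! + e^(-9)*9^1/1!)
≈ 1 - (0.0001234098 + 0.0011106882)
= 1 - 0.0012340980 = 0.9987659020
≈ 0.998766

0.998766


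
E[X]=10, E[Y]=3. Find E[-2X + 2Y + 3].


E[-2X + 2Y + 3] = -2*E[X] + 2*E[Y] + 3
= (-2)*(10) + (2)*(3) + (3)
= -20 + 6 + 3 = -11

-11


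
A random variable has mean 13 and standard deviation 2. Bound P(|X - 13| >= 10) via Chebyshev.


k = 10/2 = 5
Chebyshev: P(|X-mu| >= k*sigma) <= 1/k^2 = 1/5^2 = 1/25

1/25


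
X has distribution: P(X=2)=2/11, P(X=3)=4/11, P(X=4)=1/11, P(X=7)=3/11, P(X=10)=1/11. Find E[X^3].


E[X^3] = sum(g(x)*P(x))
= 8*2/11 + 27*4/11 + 64*1/11 + 343*3/11 + 1000*1/11
= 2217/11

2217/11


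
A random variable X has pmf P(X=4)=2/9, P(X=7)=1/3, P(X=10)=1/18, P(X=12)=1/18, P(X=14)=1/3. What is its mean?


E[X] = sum(x * P(x))
= 4*2/9 + 7*1/3 + 10*1/18 + 12*1/18 + 14*1/3
= 82/9

82/9


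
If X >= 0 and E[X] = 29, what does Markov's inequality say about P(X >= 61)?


Markov: P(X >= a) <= E[X]/a
P(X >= 61) <= 29/61

29/61


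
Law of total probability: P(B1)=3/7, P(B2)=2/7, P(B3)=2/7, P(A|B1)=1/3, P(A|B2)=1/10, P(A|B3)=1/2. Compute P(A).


P(A) = P(A|B1)P(B1) + P(A|B2)P(B2) + P(A|B3)P(B3)
= 1/3*3/7 + 1/10*2/7 + 1/2*2/7
= 1/7 + 1/35 + 1/7 = 11/35

11/35


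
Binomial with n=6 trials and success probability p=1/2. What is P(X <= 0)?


P(X<=0) = P(X=0)
= 1/64
= 1/64

1/64


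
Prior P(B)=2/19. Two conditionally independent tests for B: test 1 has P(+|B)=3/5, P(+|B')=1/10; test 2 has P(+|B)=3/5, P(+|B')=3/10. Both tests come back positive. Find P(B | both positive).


After test 1: P(+) = 3/5*2/19 + 1/10*17/19 = 29/190
P(B|+) = (6/95)/(29/190) = 12/29
After test 2 (use post1 as new prior): P(+) = 3/5*12/29 + 3/10*17/29 = 123/290
P(B|+,+) = (36/145)/(123/290) = 24/41

24/41


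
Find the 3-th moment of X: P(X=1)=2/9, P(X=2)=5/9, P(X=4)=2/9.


E[X^3] = sum(x^3 * P(x))
= 1*2/9 + 8*5/9 + 64*2/9
= 170/9

170/9


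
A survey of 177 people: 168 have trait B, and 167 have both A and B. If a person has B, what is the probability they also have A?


P(A|B) = P(A∩B)/P(B) = (167/177)/(168/177) = 167/168

167/168


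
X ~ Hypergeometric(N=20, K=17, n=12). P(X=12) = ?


P(X=12) = C(17,12)*C(3,0) / C(20,12)
= 6188*1 / 125970
= 6188/125970 = 14/285

14/285


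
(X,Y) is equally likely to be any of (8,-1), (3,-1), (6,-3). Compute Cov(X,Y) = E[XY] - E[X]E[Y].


E[X]=17/3, E[Y]=-5/3, E[XY]=-29/3
Cov(X,Y) = E[XY] - E[X]E[Y] = -29/3 - 17/3*-5/3 = -2/9

-2/9


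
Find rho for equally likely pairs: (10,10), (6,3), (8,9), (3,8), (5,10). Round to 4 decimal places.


Cov(X,Y) = 1.6000, Var(X) = 5.8400, Var(Y) = 6.8000
rho = Cov/(sqrt(VarX)*sqrt(VarY)) = 0.2539

0.2539


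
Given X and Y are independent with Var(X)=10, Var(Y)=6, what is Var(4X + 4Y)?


Independence => Cov(X,Y)=0
Var(4X + 4Y) = 4^2*Var(X) + 4^2*Var(Y)
= 16*10 + 16*6 = 256

256


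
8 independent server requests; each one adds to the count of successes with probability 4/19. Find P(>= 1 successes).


P(at least one) = 1 - P(none)
P(none) = (1 - 4/19)^8 = (15/19)^8 = 2562890625/16983563041
P(at least one) = 1 - 2562890625/16983563041 = 14420672416/16983563041

14420672416/16983563041


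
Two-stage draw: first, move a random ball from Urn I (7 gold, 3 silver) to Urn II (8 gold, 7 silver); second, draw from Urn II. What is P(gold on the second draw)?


P(transfer gold) = 7/10; P(transfer silver) = 3/10
If gold transferred: Urn II has 9 gold of 16, so P(gold|gold moved) = 9/16
If silver transferred: Urn II has 8 gold of 16, so P(gold|silver moved) = 1/2
By total probability: P(gold) = 7/10*9/16 + 3/10*1/2 = 87/160

87/160


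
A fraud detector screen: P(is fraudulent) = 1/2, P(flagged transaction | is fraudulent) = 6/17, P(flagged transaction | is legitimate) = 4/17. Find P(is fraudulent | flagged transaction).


P(A) = P(A|B)P(B) + P(A|B')P(B') = 6/17*1/2 + 4/17*1/2 = 5/17
P(B|A) = P(A|B)P(B)/P(A) = (3/17)/(5/17) = 3/5

3/5


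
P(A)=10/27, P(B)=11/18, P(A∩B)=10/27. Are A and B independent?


P(A)*P(B) = 10/27*11/18 = 55/243
P(A∩B) = 10/27 != 55/243, so not independent

No, A and B are not independent


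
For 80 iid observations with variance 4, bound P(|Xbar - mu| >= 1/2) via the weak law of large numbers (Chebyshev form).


Var(Xbar) = Var(X)/n = 4/80
Chebyshev: P(|Xbar-mu| >= 1/2) <= Var(Xbar)/(1/2)^2 = (1/20)/(1/4) = 1/5

1/5


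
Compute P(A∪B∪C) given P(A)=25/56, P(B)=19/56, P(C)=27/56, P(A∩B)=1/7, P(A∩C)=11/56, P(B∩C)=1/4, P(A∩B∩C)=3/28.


P(A∪B∪C) = P(A)+P(B)+P(C) - P(AB)-P(AC)-P(BC) + P(ABC)
= 25/56+19/56+27/56 - 1/7-11/56-1/4 + 3/28
= 11/14

11/14


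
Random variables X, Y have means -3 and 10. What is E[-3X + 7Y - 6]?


E[-3X + 7Y - 6] = -3*E[X] + 7*E[Y] - 6
= (-3)*(-3) + (7)*(10) + (-6)
= 9 + 70 - 6 = 73

73


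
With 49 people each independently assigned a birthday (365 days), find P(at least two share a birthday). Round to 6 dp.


P(all different) = prod((365-i)/365 for i=0..48) = 0.034220
P(at least one match) = 1 - 0.034220 = 0.965780

0.965780


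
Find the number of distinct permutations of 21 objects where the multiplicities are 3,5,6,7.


21! = 51090942171709440000
Denominator: 3!=6 * 5!=120 * 6!=720 * 7!=5040
Coefficient = 51090942171709440000 / 2612736000 = 19554575040

19554575040


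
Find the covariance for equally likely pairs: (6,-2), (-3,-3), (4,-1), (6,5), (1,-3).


E[X]=14/5, E[Y]=-4/5, E[XY]=4
Cov(X,Y) = E[XY] - E[X]E[Y] = 4 - 14/5*-4/5 = 156/25

156/25


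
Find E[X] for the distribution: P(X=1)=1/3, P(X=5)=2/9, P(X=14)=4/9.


E[X] = sum(x * P(x))
= 1*1/3 + 5*2/9 + 14*4/9
= 23/3

23/3


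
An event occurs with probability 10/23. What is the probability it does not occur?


P(A') = 1 - P(A) = 1 - 10/23 = 13/23

13/23


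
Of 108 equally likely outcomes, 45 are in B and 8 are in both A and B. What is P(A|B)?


P(A|B) = P(A∩B)/P(B) = (8/108)/(45/108) = 8/45

8/45


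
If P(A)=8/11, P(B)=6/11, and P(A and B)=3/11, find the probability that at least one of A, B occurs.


P(A∪B) = P(A) + P(B) - P(A∩B)
= 8/11 + 6/11 - 3/11 = 1

1


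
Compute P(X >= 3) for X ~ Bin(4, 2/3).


P(X>=3) = P(X=3) + P(X=4)
= 32/81 + 16/81
= 16/27

16/27


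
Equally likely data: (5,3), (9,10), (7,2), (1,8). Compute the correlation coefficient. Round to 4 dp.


Cov(X,Y) = 0.1250, Var(X) = 8.7500, Var(Y) = 11.1875
rho = Cov/(sqrt(VarX)*sqrt(VarY)) = 0.0126

0.0126


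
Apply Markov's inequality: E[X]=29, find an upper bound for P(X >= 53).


Markov: P(X >= a) <= E[X]/a
P(X >= 53) <= 29/53

29/53


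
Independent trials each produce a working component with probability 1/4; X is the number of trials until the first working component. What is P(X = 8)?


P(X=8) = (1-p)^7 * p = (3/4)^7 * 1/4
= 2187/16384 * 1/4 = 2187/65536

2187/65536


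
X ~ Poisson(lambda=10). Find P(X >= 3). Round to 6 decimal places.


P(X>=3) = 1 - P(X<=2) = 1 - (e^(-10)*10^0/0! + e^(-10)*10^1/1! + e^(-10)*10^2/2!)
≈ 1 - (0.0000453999 + 0.0004539993 + 0.0022699965)
= 1 - 0.0027693957 = 0.9972306043
≈ 0.997231

0.997231


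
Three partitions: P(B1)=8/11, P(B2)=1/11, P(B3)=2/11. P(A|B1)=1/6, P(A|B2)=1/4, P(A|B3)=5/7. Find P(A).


P(A) = P(A|B1)P(B1) + P(A|B2)P(B2) + P(A|B3)P(B3)
= 1/6*8/11 + 1/4*1/11 + 5/7*2/11
= 4/33 + 1/44 + 10/77 = 23/84

23/84


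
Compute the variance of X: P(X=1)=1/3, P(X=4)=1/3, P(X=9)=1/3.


E[X] = 14/3, E[X^2] = 98/3
Var(X) = E[X^2] - (E[X])^2 = 98/3 - (14/3)^2 = 98/9

98/9


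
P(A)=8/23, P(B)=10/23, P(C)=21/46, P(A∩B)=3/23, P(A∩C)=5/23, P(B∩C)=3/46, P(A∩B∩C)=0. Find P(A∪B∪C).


P(A∪B∪C) = P(A)+P(B)+P(C) - P(AB)-P(AC)-P(BC) + P(ABC)
= 8/23+10/23+21/46 - 3/23-5/23-3/46 + 0
= 19/23

19/23


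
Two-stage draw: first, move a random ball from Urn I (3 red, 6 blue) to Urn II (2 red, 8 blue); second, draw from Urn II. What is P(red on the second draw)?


P(transfer red) = 3/9 = 1/3; P(transfer blue) = 2/3
If red transferred: Urn II has 3 red of 11, so P(red|red moved) = 3/11
If blue transferred: Urn II has 2 red of 11, so P(red|blue moved) = 2/11
By total probability: P(red) = 1/3*3/11 + 2/3*2/11 = 7/33

7/33


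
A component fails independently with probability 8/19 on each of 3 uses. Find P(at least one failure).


P(at least one) = 1 - P(none)
P(none) = (1 - 8/19)^3 = (11/19)^3 = 1331/6859
P(at least one) = 1 - 1331/6859 = 5528/6859

5528/6859


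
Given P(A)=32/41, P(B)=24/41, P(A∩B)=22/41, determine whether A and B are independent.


P(A)*P(B) = 32/41*24/41 = 768/1681
P(A∩B) = 22/41 != 768/1681, so not independent

No, A and B are not independent


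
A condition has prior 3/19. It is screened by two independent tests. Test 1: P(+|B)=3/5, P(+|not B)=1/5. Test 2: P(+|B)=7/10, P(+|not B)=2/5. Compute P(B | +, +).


After test 1: P(+) = 3/5*3/19 + 1/5*16/19 = 5/19
P(B|+) = (9/95)/(5/19) = 9/25
After test 2 (use post1 as new prior): P(+) = 7/10*9/25 + 2/5*16/25 = 127/250
P(B|+,+) = (63/250)/(127/250) = 63/127

63/127


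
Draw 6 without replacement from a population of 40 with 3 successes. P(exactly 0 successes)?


P(X=0) = C(3,0)*C(37,6) / C(40,6)
= 1*2324784 / 3838380
= 2324784/3838380 = 748/1235

748/1235


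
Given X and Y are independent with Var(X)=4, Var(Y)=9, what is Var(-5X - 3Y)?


Independence => Cov(X,Y)=0
Var(-5X - 3Y) = (-5)^2*Var(X) + (-3)^2*Var(Y)
= 25*4 + 9*9 = 181

181


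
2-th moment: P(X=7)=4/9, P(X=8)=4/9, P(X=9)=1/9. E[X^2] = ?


E[X^2] = sum(x^2 * P(x))
= 49*4/9 + 64*4/9 + 81*1/9
= 533/9

533/9


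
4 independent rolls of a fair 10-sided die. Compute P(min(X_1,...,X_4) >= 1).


P(min >= 1) = P(all X_i >= 1) = (P(X_1 >= 1))^4
= (10/10)^4 = 1^4 = 1

1


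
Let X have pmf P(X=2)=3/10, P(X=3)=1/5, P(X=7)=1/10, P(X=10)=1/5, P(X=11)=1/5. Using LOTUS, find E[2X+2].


E[2X+2] = sum(g(x)*P(x))
= 6*3/10 + 8*1/5 + 16*1/10 + 22*1/5 + 24*1/5
= 71/5

71/5


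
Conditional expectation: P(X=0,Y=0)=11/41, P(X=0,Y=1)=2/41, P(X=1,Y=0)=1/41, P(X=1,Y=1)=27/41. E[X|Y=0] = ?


P(Y=0) = 12/41
E[X|Y=0] = (0*11 + 1*1)/12 = 1/12

1/12


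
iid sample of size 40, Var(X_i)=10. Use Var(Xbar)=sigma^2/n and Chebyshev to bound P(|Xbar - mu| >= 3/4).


Var(Xbar) = Var(X)/n = 10/40
Chebyshev: P(|Xbar-mu| >= 3/4) <= Var(Xbar)/(3/4)^2 = (1/4)/(9/16) = 4/9

4/9


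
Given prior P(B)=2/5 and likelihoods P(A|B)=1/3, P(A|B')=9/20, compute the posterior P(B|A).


P(A) = P(A|B)P(B) + P(A|B')P(B') = 1/3*2/5 + 9/20*3/5 = 121/300
P(B|A) = P(A|B)P(B)/P(A) = (2/15)/(121/300) = 40/121

40/121


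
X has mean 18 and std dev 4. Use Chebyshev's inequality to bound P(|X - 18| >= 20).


k = 20/4 = 5
Chebyshev: P(|X-mu| >= k*sigma) <= 1/k^2 = 1/5^2 = 1/25

1/25
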